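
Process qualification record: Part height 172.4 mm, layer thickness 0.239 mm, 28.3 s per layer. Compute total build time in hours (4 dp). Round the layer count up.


Layers = ceil(172.4/0.239) = 722
t = 722 * 28.3 / 3600 = 5.6757 hrs


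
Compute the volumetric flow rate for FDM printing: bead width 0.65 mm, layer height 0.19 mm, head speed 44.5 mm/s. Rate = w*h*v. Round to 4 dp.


Rate = 0.65 * 0.19 * 44.5 = 5.4958 mm^3/s


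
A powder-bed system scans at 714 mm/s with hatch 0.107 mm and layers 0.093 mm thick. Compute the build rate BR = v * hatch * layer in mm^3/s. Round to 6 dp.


Rate = 714 * 0.107 * 0.093 = 7.105014 mm^3/s


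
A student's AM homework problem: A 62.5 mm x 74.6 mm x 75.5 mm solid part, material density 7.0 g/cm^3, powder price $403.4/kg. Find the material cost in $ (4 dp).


V = 62.5 * 74.6 * 75.5 = 352018.75 mm^3 = 352.01875 cm^3
Mass = 352.01875 * 7.0 / 1000 = 2.46413125 kg
Cost = 2.46413125 * 403.4 = 994.0305 $


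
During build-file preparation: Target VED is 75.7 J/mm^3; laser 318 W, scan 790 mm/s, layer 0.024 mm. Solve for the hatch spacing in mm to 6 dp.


h = 318 / (75.7*790*0.024) = 0.221561 mm


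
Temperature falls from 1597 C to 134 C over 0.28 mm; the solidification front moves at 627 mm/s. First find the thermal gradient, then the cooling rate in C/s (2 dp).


G = (1597-134)/0.28 = 5225.0 C/mm
CR = 5225.0 * 627 = 3276075.0 C/s


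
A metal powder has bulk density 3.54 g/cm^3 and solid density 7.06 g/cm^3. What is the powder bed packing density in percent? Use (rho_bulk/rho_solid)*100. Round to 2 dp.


Packing = (3.54/7.06)*100 = 50.14 %


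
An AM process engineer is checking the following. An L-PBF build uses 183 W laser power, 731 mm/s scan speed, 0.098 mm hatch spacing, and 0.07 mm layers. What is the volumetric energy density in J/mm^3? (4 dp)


E = 183 / (731*0.098*0.07) = 36.493 J/mm^3


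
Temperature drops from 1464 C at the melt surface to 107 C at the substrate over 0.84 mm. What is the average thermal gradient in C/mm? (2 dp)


G = (1464-107)/0.84 = 1615.48 C/mm


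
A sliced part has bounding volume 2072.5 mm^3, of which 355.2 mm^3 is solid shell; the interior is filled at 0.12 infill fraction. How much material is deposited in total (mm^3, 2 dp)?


V_infill = (2072.5 - 355.2) * 0.12 = 206.08
V_total = 355.2 + 206.08 = 561.28 mm^3


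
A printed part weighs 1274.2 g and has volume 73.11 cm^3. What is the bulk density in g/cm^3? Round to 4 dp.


rho = 1274.2 / 73.11 = 17.4285 g/cm^3


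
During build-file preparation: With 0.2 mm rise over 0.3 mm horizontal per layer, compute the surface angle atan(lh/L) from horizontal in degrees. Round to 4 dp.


angle = atan(0.2/0.3) = 33.6901 degrees


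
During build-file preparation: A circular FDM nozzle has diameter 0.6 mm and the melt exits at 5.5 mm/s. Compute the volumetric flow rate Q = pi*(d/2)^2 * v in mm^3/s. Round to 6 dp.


A = pi*(0.6/2)^2 = 0.28274334 mm^2
Q = 0.28274334 * 5.5 = 1.555088 mm^3/s


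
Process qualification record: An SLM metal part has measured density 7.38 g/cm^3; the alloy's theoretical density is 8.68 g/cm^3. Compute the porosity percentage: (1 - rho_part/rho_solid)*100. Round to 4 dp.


Porosity = (1-7.38/8.68)*100 = 14.977 %


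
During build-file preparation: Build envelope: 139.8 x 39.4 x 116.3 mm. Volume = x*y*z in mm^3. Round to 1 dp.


V = 139.8 * 39.4 * 116.3 = 640594.4 mm^3


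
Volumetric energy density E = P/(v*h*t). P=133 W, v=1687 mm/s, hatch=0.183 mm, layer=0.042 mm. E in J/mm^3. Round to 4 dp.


E = 133 / (1687*0.183*0.042) = 10.2574 J/mm^3


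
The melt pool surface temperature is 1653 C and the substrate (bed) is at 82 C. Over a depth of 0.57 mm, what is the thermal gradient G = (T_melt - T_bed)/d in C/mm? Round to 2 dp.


G = (1653-82)/0.57 = 2756.14 C/mm


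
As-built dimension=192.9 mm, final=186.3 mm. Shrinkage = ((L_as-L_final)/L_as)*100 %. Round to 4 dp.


Shrinkage = ((192.9-186.3)/192.9)*100 = 3.4215 %


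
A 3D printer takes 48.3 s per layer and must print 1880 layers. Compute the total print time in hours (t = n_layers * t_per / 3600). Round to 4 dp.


t = 1880 * 48.3 / 3600 = 25.2233 hrs


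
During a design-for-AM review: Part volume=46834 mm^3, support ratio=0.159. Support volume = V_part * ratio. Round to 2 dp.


V_support = 46834 * 0.159 = 7446.61 mm^3


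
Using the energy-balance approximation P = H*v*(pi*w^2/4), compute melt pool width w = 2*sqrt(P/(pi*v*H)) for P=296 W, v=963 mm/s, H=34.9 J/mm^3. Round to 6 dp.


w = 2*sqrt(296/(pi*963*34.9)) = 0.105895 mm


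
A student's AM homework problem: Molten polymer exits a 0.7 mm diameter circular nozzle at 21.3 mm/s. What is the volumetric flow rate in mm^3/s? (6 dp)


A = pi*(0.7/2)^2 = 0.3848451 mm^2
Q = 0.3848451 * 21.3 = 8.197201 mm^3/s


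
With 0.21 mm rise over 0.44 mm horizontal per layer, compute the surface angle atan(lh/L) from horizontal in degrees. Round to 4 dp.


angle = atan(0.21/0.44) = 25.5139 degrees


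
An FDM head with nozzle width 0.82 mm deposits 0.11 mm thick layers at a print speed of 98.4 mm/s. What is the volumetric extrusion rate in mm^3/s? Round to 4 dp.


Rate = 0.82 * 0.11 * 98.4 = 8.8757 mm^3/s


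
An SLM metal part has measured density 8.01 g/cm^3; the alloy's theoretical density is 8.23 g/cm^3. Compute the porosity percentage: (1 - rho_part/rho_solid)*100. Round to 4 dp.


Porosity = (1-8.01/8.23)*100 = 2.6731 %


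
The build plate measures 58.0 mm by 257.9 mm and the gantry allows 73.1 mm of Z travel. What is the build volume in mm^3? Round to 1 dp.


V = 58.0 * 257.9 * 73.1 = 1093444.4 mm^3


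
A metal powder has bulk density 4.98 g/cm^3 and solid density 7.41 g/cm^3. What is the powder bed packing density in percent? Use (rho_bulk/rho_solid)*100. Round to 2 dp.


Packing = (4.98/7.41)*100 = 67.21 %


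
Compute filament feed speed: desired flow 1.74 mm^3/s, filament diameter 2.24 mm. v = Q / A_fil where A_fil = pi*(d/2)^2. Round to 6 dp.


A = pi*(2.24/2)^2 = 3.940814
v = 1.74 / 3.940814 = 0.441533 mm/s


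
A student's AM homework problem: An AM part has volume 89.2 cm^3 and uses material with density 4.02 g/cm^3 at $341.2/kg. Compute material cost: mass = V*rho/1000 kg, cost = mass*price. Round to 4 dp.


Mass = 89.2*4.02/1000 = 0.358584 kg
Cost = 0.358584 * 341.2 = 122.3489 $


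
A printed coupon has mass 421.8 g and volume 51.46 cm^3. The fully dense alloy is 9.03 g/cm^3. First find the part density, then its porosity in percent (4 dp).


rho_part = 421.8 / 51.46 = 8.1966576 g/cm^3
Porosity = (1 - 8.1966576/9.03)*100 = 9.2286 %


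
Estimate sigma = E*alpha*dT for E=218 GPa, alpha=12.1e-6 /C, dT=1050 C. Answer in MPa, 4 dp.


sigma = 218*1000 * 12.1e-6 * 1050 = 2769.69 MPa


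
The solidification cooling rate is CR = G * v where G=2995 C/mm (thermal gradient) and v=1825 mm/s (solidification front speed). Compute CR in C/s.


CR = 2995 * 1825 = 5465875 C/s


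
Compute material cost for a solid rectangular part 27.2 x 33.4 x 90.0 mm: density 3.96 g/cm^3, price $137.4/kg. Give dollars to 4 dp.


V = 27.2 * 33.4 * 90.0 = 81763.2 mm^3 = 81.7632 cm^3
Mass = 81.7632 * 3.96 / 1000 = 0.32378227 kg
Cost = 0.32378227 * 137.4 = 44.4877 $


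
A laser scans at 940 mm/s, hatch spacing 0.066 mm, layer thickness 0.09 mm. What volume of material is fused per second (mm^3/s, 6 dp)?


Rate = 940 * 0.066 * 0.09 = 5.5836 mm^3/s


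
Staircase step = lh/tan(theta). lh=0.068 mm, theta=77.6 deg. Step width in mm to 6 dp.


step = 0.068 / tan(77.6) = 0.014951 mm


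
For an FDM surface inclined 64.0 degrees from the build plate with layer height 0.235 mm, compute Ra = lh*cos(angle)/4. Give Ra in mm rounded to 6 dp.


Ra = 0.235 * cos(64.0) / 4 = 0.025754 mm


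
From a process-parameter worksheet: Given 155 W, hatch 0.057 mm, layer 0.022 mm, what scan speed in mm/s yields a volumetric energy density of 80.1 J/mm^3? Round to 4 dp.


v = 155 / (80.1*0.057*0.022) = 1543.1269 mm/s


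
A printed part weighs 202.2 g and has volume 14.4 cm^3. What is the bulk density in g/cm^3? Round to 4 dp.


rho = 202.2 / 14.4 = 14.0417 g/cm^3


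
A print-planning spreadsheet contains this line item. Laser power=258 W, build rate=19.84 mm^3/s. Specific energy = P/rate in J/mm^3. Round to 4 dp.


SE = 258 / 19.84 = 13.004 J/mm^3


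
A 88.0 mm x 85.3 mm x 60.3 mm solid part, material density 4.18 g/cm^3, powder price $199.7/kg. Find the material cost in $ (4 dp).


V = 88.0 * 85.3 * 60.3 = 452635.92 mm^3 = 452.63592 cm^3
Mass = 452.63592 * 4.18 / 1000 = 1.89201815 kg
Cost = 1.89201815 * 199.7 = 377.836 $


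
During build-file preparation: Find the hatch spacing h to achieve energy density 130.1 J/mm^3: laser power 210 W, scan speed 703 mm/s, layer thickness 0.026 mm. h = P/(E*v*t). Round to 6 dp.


h = 210 / (130.1*703*0.026) = 0.088311 mm


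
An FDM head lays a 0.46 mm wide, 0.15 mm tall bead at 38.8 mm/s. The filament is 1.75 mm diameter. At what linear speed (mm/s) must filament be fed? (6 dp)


Q = 0.46 * 0.15 * 38.8 = 2.6772 mm^3/s
A_fil = pi*(1.75/2)^2 = 2.40528188 mm^2
v_feed = 2.6772 / 2.40528188 = 1.11305 mm/s


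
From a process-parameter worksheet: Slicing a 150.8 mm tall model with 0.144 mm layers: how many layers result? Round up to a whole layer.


Layers = ceil(150.8/0.144) = 1048


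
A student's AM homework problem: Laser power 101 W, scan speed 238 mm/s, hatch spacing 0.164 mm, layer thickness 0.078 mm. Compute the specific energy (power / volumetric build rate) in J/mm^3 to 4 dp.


Build rate = 238 * 0.164 * 0.078 = 3.044496 mm^3/s
SE = 101 / 3.044496 = 33.1746 J/mm^3


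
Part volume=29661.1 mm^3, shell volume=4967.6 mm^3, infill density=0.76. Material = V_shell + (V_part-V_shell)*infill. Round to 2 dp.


V_infill = (29661.1 - 4967.6) * 0.76 = 18767.06
V_total = 4967.6 + 18767.06 = 23734.66 mm^3


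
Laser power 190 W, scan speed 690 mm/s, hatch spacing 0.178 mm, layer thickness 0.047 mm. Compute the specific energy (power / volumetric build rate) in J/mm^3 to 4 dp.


Build rate = 690 * 0.178 * 0.047 = 5.77254 mm^3/s
SE = 190 / 5.77254 = 32.9145 J/mm^3


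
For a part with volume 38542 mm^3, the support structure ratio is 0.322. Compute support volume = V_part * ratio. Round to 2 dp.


V_support = 38542 * 0.322 = 12410.52 mm^3


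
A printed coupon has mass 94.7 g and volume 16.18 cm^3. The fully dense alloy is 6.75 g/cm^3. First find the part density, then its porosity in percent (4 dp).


rho_part = 94.7 / 16.18 = 5.85290482 g/cm^3
Porosity = (1 - 5.85290482/6.75)*100 = 13.2903 %


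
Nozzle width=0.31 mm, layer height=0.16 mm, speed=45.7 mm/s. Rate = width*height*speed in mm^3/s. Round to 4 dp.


Rate = 0.31 * 0.16 * 45.7 = 2.2667 mm^3/s


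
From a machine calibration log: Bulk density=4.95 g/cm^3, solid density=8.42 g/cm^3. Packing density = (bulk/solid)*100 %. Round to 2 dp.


Packing = (4.95/8.42)*100 = 58.79 %


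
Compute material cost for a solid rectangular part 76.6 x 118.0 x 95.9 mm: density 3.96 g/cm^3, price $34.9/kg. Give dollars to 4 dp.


V = 76.6 * 118.0 * 95.9 = 866820.92 mm^3 = 866.82092 cm^3
Mass = 866.82092 * 3.96 / 1000 = 3.43261084 kg
Cost = 3.43261084 * 34.9 = 119.7981 $


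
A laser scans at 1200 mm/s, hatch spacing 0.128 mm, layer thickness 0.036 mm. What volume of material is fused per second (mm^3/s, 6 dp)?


Rate = 1200 * 0.128 * 0.036 = 5.5296 mm^3/s


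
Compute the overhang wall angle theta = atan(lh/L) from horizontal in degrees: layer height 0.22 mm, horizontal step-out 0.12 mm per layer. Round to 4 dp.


angle = atan(0.22/0.12) = 61.3895 degrees


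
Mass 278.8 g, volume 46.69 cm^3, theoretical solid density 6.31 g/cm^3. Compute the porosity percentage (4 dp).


rho_part = 278.8 / 46.69 = 5.97130006 g/cm^3
Porosity = (1 - 5.97130006/6.31)*100 = 5.3677 %


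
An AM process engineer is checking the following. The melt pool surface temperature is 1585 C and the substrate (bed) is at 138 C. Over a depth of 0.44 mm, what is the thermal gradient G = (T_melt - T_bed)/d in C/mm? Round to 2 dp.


G = (1585-138)/0.44 = 3288.64 C/mm


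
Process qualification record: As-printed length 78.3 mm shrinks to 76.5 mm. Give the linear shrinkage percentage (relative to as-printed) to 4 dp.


Shrinkage = ((78.3-76.5)/78.3)*100 = 2.2989 %


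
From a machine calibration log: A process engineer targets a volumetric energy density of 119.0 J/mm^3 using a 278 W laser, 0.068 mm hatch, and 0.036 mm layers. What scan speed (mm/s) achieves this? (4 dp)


v = 278 / (119.0*0.068*0.036) = 954.3033 mm/s


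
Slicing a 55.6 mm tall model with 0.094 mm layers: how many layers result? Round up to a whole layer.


Layers = ceil(55.6/0.094) = 592


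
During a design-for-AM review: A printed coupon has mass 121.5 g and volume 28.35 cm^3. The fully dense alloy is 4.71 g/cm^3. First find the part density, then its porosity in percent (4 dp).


rho_part = 121.5 / 28.35 = 4.28571429 g/cm^3
Porosity = (1 - 4.28571429/4.71)*100 = 9.0082 %


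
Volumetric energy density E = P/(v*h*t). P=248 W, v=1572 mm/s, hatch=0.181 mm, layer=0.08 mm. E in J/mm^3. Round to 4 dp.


E = 248 / (1572*0.181*0.08) = 10.8951 J/mm^3


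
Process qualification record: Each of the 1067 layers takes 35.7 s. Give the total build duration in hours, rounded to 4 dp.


t = 1067 * 35.7 / 3600 = 10.5811 hrs


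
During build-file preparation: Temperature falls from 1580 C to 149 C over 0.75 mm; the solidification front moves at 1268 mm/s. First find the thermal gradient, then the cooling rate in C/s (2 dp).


G = (1580-149)/0.75 = 1908.0 C/mm
CR = 1908.0 * 1268 = 2419344.0 C/s


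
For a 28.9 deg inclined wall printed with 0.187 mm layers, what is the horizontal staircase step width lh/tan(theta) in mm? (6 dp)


step = 0.187 / tan(28.9) = 0.33875 mm


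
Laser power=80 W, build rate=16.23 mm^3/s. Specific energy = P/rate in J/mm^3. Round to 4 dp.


SE = 80 / 16.23 = 4.9291 J/mm^3


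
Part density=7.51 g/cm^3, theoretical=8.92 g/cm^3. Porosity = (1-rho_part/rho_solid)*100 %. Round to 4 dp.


Porosity = (1-7.51/8.92)*100 = 15.8072 %


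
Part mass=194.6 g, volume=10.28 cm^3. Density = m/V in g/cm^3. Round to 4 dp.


rho = 194.6 / 10.28 = 18.93 g/cm^3


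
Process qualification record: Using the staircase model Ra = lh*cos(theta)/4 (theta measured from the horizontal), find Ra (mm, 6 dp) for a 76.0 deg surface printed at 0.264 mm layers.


Ra = 0.264 * cos(76.0) / 4 = 0.015967 mm


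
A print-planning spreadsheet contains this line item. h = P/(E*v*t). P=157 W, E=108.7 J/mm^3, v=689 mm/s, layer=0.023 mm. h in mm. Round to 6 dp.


h = 157 / (108.7*689*0.023) = 0.091143 mm


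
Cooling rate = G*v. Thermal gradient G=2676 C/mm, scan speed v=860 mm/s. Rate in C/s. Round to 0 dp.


CR = 2676 * 860 = 2301360 C/s


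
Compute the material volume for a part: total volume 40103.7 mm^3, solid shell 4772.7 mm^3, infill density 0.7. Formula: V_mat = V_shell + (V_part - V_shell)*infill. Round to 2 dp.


V_infill = (40103.7 - 4772.7) * 0.7 = 24731.7
V_total = 4772.7 + 24731.7 = 29504.4 mm^3


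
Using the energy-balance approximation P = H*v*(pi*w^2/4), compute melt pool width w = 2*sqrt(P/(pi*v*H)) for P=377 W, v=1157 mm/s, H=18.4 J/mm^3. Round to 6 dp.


w = 2*sqrt(377/(pi*1157*18.4)) = 0.150159 mm


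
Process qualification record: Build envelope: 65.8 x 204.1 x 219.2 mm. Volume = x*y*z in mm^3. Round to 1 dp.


V = 65.8 * 204.1 * 219.2 = 2943807.8 mm^3


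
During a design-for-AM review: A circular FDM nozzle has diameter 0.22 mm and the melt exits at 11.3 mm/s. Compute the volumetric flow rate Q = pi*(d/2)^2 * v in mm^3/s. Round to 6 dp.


A = pi*(0.22/2)^2 = 0.03801327 mm^2
Q = 0.03801327 * 11.3 = 0.42955 mm^3/s


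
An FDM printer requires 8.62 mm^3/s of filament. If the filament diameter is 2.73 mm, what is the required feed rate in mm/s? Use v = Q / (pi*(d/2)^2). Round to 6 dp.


A = pi*(2.73/2)^2 = 5.853494
v = 8.62 / 5.853494 = 1.472625 mm/s


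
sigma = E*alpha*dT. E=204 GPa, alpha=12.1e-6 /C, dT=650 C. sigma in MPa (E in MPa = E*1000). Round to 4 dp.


sigma = 204*1000 * 12.1e-6 * 650 = 1604.46 MPa


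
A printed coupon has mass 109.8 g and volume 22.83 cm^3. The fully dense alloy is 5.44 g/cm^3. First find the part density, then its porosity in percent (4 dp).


rho_part = 109.8 / 22.83 = 4.80946124 g/cm^3
Porosity = (1 - 4.80946124/5.44)*100 = 11.5908 %


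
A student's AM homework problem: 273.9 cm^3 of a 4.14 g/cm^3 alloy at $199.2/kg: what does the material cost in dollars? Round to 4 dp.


Mass = 273.9*4.14/1000 = 1.133946 kg
Cost = 1.133946 * 199.2 = 225.882 $


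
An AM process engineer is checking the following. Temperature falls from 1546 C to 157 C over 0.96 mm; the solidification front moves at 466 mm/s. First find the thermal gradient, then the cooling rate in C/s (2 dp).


G = (1546-157)/0.96 = 1446.875 C/mm
CR = 1446.875 * 466 = 674243.75 C/s


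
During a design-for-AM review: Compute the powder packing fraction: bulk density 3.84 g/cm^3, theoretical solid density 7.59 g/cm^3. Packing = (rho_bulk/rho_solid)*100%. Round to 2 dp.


Packing = (3.84/7.59)*100 = 50.59 %


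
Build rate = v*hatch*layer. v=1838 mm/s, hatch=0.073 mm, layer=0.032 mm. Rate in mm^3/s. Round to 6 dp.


Rate = 1838 * 0.073 * 0.032 = 4.293568 mm^3/s


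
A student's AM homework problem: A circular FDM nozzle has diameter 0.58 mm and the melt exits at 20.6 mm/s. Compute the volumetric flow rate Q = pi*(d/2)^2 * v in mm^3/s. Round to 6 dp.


A = pi*(0.58/2)^2 = 0.26420794 mm^2
Q = 0.26420794 * 20.6 = 5.442684 mm^3/s


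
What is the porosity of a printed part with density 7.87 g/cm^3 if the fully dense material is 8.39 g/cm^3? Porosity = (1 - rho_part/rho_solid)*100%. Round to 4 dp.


Porosity = (1-7.87/8.39)*100 = 6.1979 %


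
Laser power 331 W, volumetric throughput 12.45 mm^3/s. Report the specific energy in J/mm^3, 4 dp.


SE = 331 / 12.45 = 26.5863 J/mm^3


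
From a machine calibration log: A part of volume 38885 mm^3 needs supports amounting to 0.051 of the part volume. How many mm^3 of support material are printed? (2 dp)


V_support = 38885 * 0.051 = 1983.14 mm^3


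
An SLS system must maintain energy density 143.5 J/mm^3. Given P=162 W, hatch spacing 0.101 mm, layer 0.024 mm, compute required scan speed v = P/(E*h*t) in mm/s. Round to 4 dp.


v = 162 / (143.5*0.101*0.024) = 465.726 mm/s


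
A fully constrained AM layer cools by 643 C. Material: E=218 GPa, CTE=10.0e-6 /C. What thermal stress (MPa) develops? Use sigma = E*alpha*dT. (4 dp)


sigma = 218*1000 * 10.0e-6 * 643 = 1401.74 MPa


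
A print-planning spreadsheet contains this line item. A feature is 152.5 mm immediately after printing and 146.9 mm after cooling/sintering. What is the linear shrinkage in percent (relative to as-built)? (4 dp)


Shrinkage = ((152.5-146.9)/152.5)*100 = 3.6721 %


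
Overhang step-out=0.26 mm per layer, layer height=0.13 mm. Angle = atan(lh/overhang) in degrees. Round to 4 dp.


angle = atan(0.13/0.26) = 26.5651 degrees


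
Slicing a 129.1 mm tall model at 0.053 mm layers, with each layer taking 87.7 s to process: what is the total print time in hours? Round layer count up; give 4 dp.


Layers = ceil(129.1/0.053) = 2436
t = 2436 * 87.7 / 3600 = 59.3437 hrs


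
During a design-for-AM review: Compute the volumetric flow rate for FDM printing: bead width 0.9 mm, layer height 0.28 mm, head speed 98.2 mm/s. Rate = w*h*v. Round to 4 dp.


Rate = 0.9 * 0.28 * 98.2 = 24.7464 mm^3/s


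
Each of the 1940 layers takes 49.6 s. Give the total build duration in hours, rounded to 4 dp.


t = 1940 * 49.6 / 3600 = 26.7289 hrs


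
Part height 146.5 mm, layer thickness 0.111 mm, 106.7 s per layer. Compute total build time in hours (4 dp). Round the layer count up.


Layers = ceil(146.5/0.111) = 1320
t = 1320 * 106.7 / 3600 = 39.1233 hrs


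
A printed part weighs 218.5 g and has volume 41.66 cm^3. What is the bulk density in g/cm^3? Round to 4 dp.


rho = 218.5 / 41.66 = 5.2448 g/cm^3


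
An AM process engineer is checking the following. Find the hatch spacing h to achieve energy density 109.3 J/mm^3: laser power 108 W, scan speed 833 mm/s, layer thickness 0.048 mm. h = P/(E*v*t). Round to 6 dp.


h = 108 / (109.3*833*0.048) = 0.024713 mm


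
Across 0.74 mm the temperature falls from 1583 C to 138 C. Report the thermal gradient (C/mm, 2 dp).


G = (1583-138)/0.74 = 1952.7 C/mm


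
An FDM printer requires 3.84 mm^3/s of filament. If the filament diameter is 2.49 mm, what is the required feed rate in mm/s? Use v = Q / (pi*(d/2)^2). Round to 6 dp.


A = pi*(2.49/2)^2 = 4.869547
v = 3.84 / 4.869547 = 0.788574 mm/s


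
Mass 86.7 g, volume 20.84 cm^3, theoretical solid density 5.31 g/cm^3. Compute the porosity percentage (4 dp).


rho_part = 86.7 / 20.84 = 4.16026871 g/cm^3
Porosity = (1 - 4.16026871/5.31)*100 = 21.6522 %


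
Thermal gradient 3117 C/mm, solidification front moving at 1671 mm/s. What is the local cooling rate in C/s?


CR = 3117 * 1671 = 5208507 C/s


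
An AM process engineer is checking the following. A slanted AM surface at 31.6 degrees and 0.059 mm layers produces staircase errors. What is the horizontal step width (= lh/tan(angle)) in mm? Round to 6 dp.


step = 0.059 / tan(31.6) = 0.095903 mm


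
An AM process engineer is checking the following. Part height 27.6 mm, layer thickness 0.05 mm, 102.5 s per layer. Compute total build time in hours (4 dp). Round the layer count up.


Layers = ceil(27.6/0.05) = 552
t = 552 * 102.5 / 3600 = 15.7167 hrs


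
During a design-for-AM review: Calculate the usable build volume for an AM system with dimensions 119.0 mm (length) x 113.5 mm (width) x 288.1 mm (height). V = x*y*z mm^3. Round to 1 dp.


V = 119.0 * 113.5 * 288.1 = 3891222.7 mm^3


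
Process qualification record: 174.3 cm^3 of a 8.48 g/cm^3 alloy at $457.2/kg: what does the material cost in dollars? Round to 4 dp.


Mass = 174.3*8.48/1000 = 1.478064 kg
Cost = 1.478064 * 457.2 = 675.7709 $


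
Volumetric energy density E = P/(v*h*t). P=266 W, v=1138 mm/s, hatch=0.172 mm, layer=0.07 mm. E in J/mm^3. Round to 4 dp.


E = 266 / (1138*0.172*0.07) = 19.4139 J/mm^3


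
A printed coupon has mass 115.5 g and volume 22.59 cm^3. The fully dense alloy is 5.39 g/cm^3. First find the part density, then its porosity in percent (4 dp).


rho_part = 115.5 / 22.59 = 5.11288181 g/cm^3
Porosity = (1 - 5.11288181/5.39)*100 = 5.1413 %


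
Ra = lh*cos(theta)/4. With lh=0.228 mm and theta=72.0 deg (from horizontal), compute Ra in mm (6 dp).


Ra = 0.228 * cos(72.0) / 4 = 0.017614 mm


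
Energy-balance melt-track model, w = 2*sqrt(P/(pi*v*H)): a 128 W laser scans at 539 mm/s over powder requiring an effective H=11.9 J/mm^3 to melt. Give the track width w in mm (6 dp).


w = 2*sqrt(128/(pi*539*11.9)) = 0.159401 mm


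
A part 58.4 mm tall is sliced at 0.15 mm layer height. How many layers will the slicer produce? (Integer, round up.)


Layers = ceil(58.4/0.15) = 390


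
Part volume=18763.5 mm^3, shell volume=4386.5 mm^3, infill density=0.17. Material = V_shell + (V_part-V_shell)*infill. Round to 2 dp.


V_infill = (18763.5 - 4386.5) * 0.17 = 2444.09
V_total = 4386.5 + 2444.09 = 6830.59 mm^3


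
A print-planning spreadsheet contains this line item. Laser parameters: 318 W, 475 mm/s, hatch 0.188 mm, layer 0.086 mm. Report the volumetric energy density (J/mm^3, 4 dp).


E = 318 / (475*0.188*0.086) = 41.4073 J/mm^3


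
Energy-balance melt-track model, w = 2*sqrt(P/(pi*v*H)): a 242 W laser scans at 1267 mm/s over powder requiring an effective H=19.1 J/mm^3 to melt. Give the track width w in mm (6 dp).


w = 2*sqrt(242/(pi*1267*19.1)) = 0.112839 mm


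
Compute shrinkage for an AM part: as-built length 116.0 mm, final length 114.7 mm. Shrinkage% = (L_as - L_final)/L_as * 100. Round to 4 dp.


Shrinkage = ((116.0-114.7)/116.0)*100 = 1.1207 %


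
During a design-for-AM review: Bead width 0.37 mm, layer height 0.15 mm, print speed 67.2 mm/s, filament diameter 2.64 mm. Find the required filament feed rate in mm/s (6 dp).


Q = 0.37 * 0.15 * 67.2 = 3.7296 mm^3/s
A_fil = pi*(2.64/2)^2 = 5.47391104 mm^2
v_feed = 3.7296 / 5.47391104 = 0.681341 mm/s


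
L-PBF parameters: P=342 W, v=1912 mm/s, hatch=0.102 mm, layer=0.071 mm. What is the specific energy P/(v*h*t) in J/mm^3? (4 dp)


Build rate = 1912 * 0.102 * 0.071 = 13.846704 mm^3/s
SE = 342 / 13.846704 = 24.699 J/mm^3


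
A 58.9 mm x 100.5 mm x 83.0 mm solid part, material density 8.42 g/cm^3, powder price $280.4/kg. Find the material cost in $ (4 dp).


V = 58.9 * 100.5 * 83.0 = 491314.35 mm^3 = 491.31435 cm^3
Mass = 491.31435 * 8.42 / 1000 = 4.13686683 kg
Cost = 4.13686683 * 280.4 = 1159.9775 $


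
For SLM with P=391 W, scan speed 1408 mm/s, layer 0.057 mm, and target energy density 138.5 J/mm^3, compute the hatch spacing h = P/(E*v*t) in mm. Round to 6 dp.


h = 391 / (138.5*1408*0.057) = 0.035176 mm


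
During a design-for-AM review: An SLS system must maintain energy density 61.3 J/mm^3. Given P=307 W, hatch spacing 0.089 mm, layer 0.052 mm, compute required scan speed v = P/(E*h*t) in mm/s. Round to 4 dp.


v = 307 / (61.3*0.089*0.052) = 1082.1427 mm/s


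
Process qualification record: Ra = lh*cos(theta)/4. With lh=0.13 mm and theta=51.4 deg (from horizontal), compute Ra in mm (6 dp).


Ra = 0.13 * cos(51.4) / 4 = 0.020276 mm


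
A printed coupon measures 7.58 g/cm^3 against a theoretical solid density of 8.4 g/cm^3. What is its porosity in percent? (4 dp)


Porosity = (1-7.58/8.4)*100 = 9.7619 %


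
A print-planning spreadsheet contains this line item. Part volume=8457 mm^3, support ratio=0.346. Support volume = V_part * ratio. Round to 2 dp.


V_support = 8457 * 0.346 = 2926.12 mm^3


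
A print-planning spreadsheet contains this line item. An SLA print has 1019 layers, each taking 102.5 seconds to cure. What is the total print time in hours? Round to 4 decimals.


t = 1019 * 102.5 / 3600 = 29.0132 hrs


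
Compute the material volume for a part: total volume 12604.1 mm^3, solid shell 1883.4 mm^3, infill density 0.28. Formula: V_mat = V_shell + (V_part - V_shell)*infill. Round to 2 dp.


V_infill = (12604.1 - 1883.4) * 0.28 = 3001.8
V_total = 1883.4 + 3001.8 = 4885.2 mm^3


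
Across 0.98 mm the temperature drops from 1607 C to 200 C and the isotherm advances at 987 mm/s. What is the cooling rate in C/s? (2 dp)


G = (1607-200)/0.98 = 1435.71428571 C/mm
CR = 1435.71428571 * 987 = 1417050.0 C/s


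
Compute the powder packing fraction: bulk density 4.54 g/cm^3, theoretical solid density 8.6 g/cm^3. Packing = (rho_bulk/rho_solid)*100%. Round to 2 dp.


Packing = (4.54/8.6)*100 = 52.79 %


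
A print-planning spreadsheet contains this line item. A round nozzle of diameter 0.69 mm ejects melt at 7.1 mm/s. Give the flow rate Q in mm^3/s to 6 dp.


A = pi*(0.69/2)^2 = 0.37392807 mm^2
Q = 0.37392807 * 7.1 = 2.654889 mm^3/s


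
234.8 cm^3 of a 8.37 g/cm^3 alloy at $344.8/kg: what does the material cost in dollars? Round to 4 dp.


Mass = 234.8*8.37/1000 = 1.965276 kg
Cost = 1.965276 * 344.8 = 677.6272 $


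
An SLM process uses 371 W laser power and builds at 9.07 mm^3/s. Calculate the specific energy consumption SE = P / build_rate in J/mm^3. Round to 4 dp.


SE = 371 / 9.07 = 40.9041 J/mm^3


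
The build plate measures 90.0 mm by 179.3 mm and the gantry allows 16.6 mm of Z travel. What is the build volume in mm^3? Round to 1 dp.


V = 90.0 * 179.3 * 16.6 = 267874.2 mm^3


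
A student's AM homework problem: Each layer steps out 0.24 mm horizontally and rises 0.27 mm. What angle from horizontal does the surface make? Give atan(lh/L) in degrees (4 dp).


angle = atan(0.27/0.24) = 48.3665 degrees


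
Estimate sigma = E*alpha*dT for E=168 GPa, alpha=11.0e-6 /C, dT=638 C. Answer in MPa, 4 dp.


sigma = 168*1000 * 11.0e-6 * 638 = 1179.024 MPa


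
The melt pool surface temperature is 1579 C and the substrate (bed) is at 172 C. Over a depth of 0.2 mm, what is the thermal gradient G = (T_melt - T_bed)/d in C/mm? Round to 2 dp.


G = (1579-172)/0.2 = 7035.0 C/mm


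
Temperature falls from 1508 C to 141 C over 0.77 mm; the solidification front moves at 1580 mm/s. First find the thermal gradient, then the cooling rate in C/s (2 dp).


G = (1508-141)/0.77 = 1775.32467532 C/mm
CR = 1775.32467532 * 1580 = 2805012.99 C/s


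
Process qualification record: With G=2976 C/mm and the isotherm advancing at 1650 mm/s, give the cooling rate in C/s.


CR = 2976 * 1650 = 4910400 C/s


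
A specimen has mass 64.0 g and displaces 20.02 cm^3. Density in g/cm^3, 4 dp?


rho = 64.0 / 20.02 = 3.1968 g/cm^3


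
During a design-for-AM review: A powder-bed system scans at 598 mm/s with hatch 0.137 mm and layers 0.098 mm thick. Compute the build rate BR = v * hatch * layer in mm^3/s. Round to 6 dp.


Rate = 598 * 0.137 * 0.098 = 8.028748 mm^3/s


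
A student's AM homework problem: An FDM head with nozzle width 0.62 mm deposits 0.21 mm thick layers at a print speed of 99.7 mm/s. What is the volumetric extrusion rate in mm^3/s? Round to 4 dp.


Rate = 0.62 * 0.21 * 99.7 = 12.9809 mm^3/s


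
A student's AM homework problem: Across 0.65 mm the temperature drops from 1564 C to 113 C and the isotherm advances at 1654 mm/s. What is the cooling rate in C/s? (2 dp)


G = (1564-113)/0.65 = 2232.30769231 C/mm
CR = 2232.30769231 * 1654 = 3692236.92 C/s


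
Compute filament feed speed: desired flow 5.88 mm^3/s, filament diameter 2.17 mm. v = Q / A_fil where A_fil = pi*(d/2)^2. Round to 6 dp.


A = pi*(2.17/2)^2 = 3.698361
v = 5.88 / 3.698361 = 1.589893 mm/s


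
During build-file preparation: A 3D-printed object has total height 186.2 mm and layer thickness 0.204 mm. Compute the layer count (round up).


Layers = ceil(186.2/0.204) = 913


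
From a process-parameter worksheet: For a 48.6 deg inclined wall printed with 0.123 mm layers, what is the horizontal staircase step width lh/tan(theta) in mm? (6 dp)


step = 0.123 / tan(48.6) = 0.108439 mm


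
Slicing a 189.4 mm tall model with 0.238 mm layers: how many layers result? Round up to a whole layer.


Layers = ceil(189.4/0.238) = 796


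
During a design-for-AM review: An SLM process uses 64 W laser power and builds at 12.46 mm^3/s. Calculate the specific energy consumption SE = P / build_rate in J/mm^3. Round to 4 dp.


SE = 64 / 12.46 = 5.1364 J/mm^3


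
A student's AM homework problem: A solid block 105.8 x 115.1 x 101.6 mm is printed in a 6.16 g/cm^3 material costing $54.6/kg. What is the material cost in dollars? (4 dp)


V = 105.8 * 115.1 * 101.6 = 1237242.128 mm^3 = 1237.242128 cm^3
Mass = 1237.242128 * 6.16 / 1000 = 7.62141151 kg
Cost = 7.62141151 * 54.6 = 416.1291 $


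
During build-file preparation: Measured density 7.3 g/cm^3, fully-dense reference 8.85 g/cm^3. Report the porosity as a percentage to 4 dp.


Porosity = (1-7.3/8.85)*100 = 17.5141 %


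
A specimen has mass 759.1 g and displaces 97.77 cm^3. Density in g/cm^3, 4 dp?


rho = 759.1 / 97.77 = 7.7641 g/cm^3


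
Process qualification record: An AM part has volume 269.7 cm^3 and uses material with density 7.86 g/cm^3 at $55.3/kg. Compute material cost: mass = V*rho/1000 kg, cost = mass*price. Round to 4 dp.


Mass = 269.7*7.86/1000 = 2.119842 kg
Cost = 2.119842 * 55.3 = 117.2273 $


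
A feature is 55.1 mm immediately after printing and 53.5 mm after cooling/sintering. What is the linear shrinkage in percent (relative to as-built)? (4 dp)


Shrinkage = ((55.1-53.5)/55.1)*100 = 2.9038 %


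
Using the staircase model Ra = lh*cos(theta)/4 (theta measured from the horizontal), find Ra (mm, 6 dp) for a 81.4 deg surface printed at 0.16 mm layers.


Ra = 0.16 * cos(81.4) / 4 = 0.005981 mm


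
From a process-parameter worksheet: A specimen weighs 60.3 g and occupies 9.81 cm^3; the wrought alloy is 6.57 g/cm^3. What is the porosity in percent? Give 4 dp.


rho_part = 60.3 / 9.81 = 6.14678899 g/cm^3
Porosity = (1 - 6.14678899/6.57)*100 = 6.4416 %


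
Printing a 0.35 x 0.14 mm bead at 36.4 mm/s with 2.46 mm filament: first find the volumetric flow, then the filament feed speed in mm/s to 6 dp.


Q = 0.35 * 0.14 * 36.4 = 1.7836 mm^3/s
A_fil = pi*(2.46/2)^2 = 4.75291553 mm^2
v_feed = 1.7836 / 4.75291553 = 0.375264 mm/s


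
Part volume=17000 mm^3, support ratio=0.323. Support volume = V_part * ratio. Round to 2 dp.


V_support = 17000 * 0.323 = 5491.0 mm^3


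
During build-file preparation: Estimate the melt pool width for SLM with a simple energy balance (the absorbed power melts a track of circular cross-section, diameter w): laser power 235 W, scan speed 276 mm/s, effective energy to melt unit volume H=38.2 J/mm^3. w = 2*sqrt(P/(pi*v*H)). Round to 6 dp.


w = 2*sqrt(235/(pi*276*38.2)) = 0.168462 mm


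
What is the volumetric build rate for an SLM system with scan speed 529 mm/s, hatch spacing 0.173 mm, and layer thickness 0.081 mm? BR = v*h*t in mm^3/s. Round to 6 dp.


Rate = 529 * 0.173 * 0.081 = 7.412877 mm^3/s


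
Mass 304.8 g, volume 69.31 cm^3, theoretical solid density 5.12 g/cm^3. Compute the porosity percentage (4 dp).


rho_part = 304.8 / 69.31 = 4.39763382 g/cm^3
Porosity = (1 - 4.39763382/5.12)*100 = 14.1087 %


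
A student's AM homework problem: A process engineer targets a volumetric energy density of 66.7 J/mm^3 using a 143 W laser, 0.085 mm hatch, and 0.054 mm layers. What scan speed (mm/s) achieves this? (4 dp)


v = 143 / (66.7*0.085*0.054) = 467.0867 mm/s


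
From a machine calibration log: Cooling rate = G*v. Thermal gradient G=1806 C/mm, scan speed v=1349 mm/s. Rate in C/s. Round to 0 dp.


CR = 1806 * 1349 = 2436294 C/s


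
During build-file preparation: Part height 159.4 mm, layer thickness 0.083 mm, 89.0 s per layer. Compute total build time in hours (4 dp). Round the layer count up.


Layers = ceil(159.4/0.083) = 1921
t = 1921 * 89.0 / 3600 = 47.4914 hrs


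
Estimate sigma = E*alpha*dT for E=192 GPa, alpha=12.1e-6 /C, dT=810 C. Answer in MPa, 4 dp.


sigma = 192*1000 * 12.1e-6 * 810 = 1881.792 MPa


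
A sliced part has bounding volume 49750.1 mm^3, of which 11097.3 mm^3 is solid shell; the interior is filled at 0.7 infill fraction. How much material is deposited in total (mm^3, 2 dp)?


V_infill = (49750.1 - 11097.3) * 0.7 = 27056.96
V_total = 11097.3 + 27056.96 = 38154.26 mm^3


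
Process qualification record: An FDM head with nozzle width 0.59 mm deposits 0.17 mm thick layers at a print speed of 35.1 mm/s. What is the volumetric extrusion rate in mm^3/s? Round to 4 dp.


Rate = 0.59 * 0.17 * 35.1 = 3.5205 mm^3/s


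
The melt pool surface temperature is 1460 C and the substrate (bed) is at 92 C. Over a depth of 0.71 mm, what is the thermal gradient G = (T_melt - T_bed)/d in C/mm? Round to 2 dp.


G = (1460-92)/0.71 = 1926.76 C/mm


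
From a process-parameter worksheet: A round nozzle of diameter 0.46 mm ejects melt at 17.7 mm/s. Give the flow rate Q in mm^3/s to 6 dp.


A = pi*(0.46/2)^2 = 0.16619025 mm^2
Q = 0.16619025 * 17.7 = 2.941567 mm^3/s


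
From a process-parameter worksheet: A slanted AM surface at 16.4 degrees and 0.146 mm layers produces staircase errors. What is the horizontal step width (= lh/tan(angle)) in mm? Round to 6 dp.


step = 0.146 / tan(16.4) = 0.496065 mm


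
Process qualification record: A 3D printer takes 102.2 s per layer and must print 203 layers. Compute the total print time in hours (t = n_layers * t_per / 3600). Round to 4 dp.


t = 203 * 102.2 / 3600 = 5.7629 hrs


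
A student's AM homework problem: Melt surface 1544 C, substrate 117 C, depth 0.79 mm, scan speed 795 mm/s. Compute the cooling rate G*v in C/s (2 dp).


G = (1544-117)/0.79 = 1806.32911392 C/mm
CR = 1806.32911392 * 795 = 1436031.65 C/s


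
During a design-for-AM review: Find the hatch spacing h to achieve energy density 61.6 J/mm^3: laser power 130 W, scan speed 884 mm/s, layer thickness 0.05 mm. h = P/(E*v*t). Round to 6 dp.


h = 130 / (61.6*884*0.05) = 0.047746 mm


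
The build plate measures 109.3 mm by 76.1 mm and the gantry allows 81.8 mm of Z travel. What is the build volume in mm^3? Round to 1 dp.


V = 109.3 * 76.1 * 81.8 = 680390.3 mm^3


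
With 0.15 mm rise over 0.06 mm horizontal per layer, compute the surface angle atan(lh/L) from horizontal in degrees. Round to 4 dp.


angle = atan(0.15/0.06) = 68.1986 degrees


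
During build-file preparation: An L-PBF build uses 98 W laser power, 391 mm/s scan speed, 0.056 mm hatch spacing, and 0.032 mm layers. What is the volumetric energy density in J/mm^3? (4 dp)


E = 98 / (391*0.056*0.032) = 139.8657 J/mm^3


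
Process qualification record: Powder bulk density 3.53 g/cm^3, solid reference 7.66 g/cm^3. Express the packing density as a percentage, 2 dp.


Packing = (3.53/7.66)*100 = 46.08 %


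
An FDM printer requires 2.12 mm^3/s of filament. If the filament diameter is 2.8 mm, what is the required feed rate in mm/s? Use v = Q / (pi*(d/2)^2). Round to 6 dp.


A = pi*(2.8/2)^2 = 6.157522
v = 2.12 / 6.157522 = 0.344294 mm/s


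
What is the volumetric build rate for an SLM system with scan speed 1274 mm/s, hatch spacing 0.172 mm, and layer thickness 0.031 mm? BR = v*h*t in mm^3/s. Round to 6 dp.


Rate = 1274 * 0.172 * 0.031 = 6.792968 mm^3/s


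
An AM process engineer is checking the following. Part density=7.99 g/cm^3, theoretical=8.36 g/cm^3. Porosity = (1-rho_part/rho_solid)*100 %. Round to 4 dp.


Porosity = (1-7.99/8.36)*100 = 4.4258 %


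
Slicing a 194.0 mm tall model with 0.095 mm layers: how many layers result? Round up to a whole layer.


Layers = ceil(194.0/0.095) = 2043


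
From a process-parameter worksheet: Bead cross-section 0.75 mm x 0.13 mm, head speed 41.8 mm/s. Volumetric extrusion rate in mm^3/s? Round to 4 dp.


Rate = 0.75 * 0.13 * 41.8 = 4.0755 mm^3/s


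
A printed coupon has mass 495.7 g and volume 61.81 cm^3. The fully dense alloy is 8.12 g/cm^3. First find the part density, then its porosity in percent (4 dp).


rho_part = 495.7 / 61.81 = 8.01973791 g/cm^3
Porosity = (1 - 8.01973791/8.12)*100 = 1.2348 %


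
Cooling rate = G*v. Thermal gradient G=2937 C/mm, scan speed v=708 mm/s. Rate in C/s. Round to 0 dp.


CR = 2937 * 708 = 2079396 C/s


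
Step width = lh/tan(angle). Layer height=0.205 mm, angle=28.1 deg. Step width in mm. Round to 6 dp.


step = 0.205 / tan(28.1) = 0.383931 mm


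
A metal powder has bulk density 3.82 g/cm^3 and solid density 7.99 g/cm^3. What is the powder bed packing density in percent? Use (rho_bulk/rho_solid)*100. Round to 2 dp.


Packing = (3.82/7.99)*100 = 47.81 %


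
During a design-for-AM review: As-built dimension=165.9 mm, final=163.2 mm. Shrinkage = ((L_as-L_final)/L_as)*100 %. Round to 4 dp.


Shrinkage = ((165.9-163.2)/165.9)*100 = 1.6275 %


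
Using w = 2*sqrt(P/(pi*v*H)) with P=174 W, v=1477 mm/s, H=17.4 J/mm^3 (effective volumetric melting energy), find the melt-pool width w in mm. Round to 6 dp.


w = 2*sqrt(174/(pi*1477*17.4)) = 0.092846 mm


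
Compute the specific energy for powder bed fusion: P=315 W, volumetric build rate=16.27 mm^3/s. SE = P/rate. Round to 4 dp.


SE = 315 / 16.27 = 19.3608 J/mm^3


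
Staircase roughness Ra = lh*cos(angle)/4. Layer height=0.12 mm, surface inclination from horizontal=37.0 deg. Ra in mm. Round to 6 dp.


Ra = 0.12 * cos(37.0) / 4 = 0.023959 mm
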